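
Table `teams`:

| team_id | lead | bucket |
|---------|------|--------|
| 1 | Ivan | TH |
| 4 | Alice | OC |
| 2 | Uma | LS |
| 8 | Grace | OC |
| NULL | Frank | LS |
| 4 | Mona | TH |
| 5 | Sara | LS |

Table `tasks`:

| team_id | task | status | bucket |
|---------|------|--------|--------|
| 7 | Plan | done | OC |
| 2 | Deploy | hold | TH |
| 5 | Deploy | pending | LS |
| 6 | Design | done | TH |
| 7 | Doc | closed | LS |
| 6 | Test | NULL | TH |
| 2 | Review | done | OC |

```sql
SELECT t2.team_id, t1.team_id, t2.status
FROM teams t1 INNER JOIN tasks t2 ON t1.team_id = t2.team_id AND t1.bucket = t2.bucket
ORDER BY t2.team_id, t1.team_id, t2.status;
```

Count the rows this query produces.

INNER JOIN keeps only pairs where the ON condition holds.
Matching on t1.team_id = t2.team_id AND t1.bucket = t2.bucket. A NULL in a compared column never satisfies the condition.
- t1[0] team_id=1, bucket=TH → no match; dropped.
- t1[1] team_id=4, bucket=OC → no match; dropped.
- t1[2] team_id=2, bucket=LS → no match; dropped.
- t1[3] team_id=8, bucket=OC → no match; dropped.
- t1[4] team_id=NULL, bucket=LS → no match; dropped.
- t1[5] team_id=4, bucket=TH → no match; dropped.
- t1[6] team_id=5, bucket=LS → 1 match(es) in t2 → 1 row(s).
Total: 1 rows.

1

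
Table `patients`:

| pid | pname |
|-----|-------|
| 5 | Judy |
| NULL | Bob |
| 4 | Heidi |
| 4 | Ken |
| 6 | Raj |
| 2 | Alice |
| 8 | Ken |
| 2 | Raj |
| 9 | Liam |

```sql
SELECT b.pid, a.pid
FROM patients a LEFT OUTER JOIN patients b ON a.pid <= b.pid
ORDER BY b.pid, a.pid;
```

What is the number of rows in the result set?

39

LEFT JOIN keeps every row from `patients a`; unmatched rows get NULL for `patients b`'s columns.
Matching on a.pid <= b.pid. A NULL in a compared column never satisfies the condition.
Matched pairs: 38; unmatched a rows kept: 1.
Total: 38 matched + 1 padded = 39 rows.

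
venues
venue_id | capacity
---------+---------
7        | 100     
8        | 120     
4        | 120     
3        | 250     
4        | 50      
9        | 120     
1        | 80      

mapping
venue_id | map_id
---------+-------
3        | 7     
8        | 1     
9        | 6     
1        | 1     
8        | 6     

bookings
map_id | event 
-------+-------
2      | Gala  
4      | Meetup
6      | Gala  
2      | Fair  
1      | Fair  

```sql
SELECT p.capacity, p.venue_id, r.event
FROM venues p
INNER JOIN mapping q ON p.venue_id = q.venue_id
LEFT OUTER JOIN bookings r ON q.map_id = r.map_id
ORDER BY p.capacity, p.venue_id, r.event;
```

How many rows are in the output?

Joins associate left-to-right: venues INNER JOIN mapping on venue_id gives 5 intermediate row(s).
Then LEFT JOIN `bookings r` on map_id: each of those 5 rows is kept; rows whose q.map_id has no match in r get NULL for r's columns.
Result: 5 row(s).

5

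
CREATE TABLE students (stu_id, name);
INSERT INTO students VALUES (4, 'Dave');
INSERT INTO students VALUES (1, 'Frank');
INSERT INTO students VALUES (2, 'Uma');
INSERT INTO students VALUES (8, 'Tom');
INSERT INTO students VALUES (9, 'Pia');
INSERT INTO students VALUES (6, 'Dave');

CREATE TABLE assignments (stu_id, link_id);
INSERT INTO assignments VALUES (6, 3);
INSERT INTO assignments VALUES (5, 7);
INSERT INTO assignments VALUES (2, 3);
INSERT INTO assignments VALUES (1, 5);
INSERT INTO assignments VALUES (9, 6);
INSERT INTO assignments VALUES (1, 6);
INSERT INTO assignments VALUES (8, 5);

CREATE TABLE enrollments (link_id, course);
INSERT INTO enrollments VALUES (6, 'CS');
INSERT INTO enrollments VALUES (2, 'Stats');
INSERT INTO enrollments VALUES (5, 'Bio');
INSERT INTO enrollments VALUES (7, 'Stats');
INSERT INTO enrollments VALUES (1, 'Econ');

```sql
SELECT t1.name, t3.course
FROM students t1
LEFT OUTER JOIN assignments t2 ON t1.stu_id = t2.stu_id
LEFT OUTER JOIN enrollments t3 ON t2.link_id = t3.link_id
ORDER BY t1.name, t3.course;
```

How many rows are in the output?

7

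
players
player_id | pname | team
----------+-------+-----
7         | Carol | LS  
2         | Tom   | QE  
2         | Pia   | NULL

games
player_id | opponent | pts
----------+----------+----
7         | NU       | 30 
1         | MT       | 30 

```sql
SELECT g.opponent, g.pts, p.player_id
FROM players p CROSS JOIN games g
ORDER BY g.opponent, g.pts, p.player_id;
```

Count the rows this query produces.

CROSS JOIN pairs every row of `players` with every row of `games`: 3 × 2 = 6 rows.

6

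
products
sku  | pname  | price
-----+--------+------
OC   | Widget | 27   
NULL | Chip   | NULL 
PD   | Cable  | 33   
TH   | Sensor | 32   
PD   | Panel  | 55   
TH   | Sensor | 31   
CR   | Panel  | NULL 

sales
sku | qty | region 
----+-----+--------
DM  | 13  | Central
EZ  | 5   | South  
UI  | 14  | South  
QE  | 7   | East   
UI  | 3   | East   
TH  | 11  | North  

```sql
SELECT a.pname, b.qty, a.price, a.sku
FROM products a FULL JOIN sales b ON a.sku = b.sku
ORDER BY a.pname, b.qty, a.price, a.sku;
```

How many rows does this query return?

12

FULL OUTER JOIN keeps every row from both sides; unmatched rows get NULL for the other side's columns.
Matching on a.sku = b.sku. A NULL in a compared column never satisfies the condition.
- a row (sku=OC): no match → kept, b columns NULL.
- a row (sku=NULL): no match → kept, b columns NULL.
- a row (sku=PD): no match → kept, b columns NULL.
- a row (sku=TH): matches 1 b row(s) → 1 output row(s).
- a row (sku=PD): no match → kept, b columns NULL.
- a row (sku=TH): matches 1 b row(s) → 1 output row(s).
- a row (sku=CR): no match → kept, b columns NULL.
- 5 b row(s) had no a match → kept, a columns NULL.
Total: 2 matched + 10 padded = 12 rows.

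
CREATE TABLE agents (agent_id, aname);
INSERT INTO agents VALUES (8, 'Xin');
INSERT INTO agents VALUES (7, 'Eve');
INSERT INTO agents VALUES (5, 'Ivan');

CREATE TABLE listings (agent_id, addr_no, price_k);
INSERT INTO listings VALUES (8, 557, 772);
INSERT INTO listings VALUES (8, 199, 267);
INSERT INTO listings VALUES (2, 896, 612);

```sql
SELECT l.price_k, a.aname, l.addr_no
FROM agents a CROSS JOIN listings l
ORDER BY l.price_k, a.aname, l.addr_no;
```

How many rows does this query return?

9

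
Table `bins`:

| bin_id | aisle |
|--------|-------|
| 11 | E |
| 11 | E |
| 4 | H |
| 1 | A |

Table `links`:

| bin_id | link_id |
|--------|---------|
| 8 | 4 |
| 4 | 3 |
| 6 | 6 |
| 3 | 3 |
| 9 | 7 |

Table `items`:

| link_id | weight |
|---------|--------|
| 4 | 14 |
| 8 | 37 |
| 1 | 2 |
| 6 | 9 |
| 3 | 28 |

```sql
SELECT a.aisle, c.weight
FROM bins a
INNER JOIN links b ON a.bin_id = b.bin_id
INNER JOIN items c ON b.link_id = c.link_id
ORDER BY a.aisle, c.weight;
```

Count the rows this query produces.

1

Evaluate left to right. First `bins a INNER JOIN links b` on bin_id: 1 row(s).
Then INNER JOIN `items c` on link_id: keep only rows whose b.link_id appears in c.
Result: 1 row(s).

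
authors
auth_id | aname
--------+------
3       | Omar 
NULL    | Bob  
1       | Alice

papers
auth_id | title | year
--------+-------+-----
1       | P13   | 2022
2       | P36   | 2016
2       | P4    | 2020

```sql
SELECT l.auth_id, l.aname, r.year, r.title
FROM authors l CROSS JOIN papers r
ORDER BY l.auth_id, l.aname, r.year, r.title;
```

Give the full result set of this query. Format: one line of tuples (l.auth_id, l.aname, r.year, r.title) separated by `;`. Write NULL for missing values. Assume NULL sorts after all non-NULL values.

CROSS JOIN pairs every row of `authors` with every row of `papers`: 3 × 3 = 9 rows.

(1, Alice, 2016, P36); (1, Alice, 2020, P4); (1, Alice, 2022, P13); (3, Omar, 2016, P36); (3, Omar, 2020, P4); (3, Omar, 2022, P13); (NULL, Bob, 2016, P36); (NULL, Bob, 2020, P4); (NULL, Bob, 2022, P13)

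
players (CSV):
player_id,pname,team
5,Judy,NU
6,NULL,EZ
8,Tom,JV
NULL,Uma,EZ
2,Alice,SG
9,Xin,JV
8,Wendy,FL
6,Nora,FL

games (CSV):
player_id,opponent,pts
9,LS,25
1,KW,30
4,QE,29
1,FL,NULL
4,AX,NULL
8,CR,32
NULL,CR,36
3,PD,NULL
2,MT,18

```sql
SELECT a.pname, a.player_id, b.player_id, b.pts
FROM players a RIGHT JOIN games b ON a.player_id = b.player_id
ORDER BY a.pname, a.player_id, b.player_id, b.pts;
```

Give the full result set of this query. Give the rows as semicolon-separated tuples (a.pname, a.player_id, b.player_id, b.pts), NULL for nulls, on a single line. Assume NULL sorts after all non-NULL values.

(Alice, 2, 2, 18); (Tom, 8, 8, 32); (Wendy, 8, 8, 32); (Xin, 9, 9, 25); (NULL, NULL, 1, 30); (NULL, NULL, 1, NULL); (NULL, NULL, 3, NULL); (NULL, NULL, 4, 29); (NULL, NULL, 4, NULL); (NULL, NULL, NULL, 36)

RIGHT JOIN keeps every row from `games`; unmatched rows get NULL for `players`'s columns.
Matching on a.player_id = b.player_id. A NULL in a compared column never satisfies the condition.
Matched pairs: 4; unmatched b rows kept: 6.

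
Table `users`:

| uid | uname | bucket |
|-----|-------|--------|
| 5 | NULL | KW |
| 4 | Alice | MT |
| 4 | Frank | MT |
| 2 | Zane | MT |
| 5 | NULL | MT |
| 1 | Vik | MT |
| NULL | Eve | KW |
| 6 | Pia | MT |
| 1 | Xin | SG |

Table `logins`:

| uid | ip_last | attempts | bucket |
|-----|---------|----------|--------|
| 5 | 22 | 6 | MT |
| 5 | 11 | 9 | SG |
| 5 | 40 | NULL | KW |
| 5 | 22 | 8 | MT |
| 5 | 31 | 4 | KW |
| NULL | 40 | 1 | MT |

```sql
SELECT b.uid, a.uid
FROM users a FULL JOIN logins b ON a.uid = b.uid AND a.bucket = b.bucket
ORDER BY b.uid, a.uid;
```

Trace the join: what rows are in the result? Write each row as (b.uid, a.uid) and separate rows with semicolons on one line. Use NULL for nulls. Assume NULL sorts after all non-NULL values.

(5, 5); (5, 5); (5, 5); (5, 5); (5, NULL); (NULL, 1); (NULL, 1); (NULL, 2); (NULL, 4); (NULL, 4); (NULL, 6); (NULL, NULL); (NULL, NULL)

FULL OUTER JOIN keeps every row from both sides; unmatched rows get NULL for the other side's columns.
Matching on a.uid = b.uid AND a.bucket = b.bucket. A NULL in a compared column never satisfies the condition.
- a (uid=5, bucket=KW) pairs with 2 row(s) of b.
- a (uid=4, bucket=MT) has no partner → padded with NULL.
- a (uid=4, bucket=MT) has no partner → padded with NULL.
- a (uid=2, bucket=MT) has no partner → padded with NULL.
- a (uid=5, bucket=MT) pairs with 2 row(s) of b.
- a (uid=1, bucket=MT) has no partner → padded with NULL.
- a (uid=NULL, bucket=KW) has no partner → padded with NULL.
- a (uid=6, bucket=MT) has no partner → padded with NULL.
- a (uid=1, bucket=SG) has no partner → padded with NULL.
- 2 row(s) from b found no a partner → padded with NULL.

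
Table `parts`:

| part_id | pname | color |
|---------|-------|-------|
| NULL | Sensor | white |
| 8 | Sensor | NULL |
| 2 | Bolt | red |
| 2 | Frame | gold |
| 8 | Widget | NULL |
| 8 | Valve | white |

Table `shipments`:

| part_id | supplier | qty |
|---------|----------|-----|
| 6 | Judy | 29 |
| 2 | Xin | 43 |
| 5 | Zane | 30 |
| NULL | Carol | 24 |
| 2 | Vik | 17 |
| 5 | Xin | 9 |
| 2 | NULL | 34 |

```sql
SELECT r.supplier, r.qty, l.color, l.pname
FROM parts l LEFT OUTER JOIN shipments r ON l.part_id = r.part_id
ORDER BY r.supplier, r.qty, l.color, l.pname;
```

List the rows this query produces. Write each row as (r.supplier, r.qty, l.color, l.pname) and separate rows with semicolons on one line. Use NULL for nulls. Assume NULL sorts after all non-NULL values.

(Vik, 17, gold, Frame); (Vik, 17, red, Bolt); (Xin, 43, gold, Frame); (Xin, 43, red, Bolt); (NULL, 34, gold, Frame); (NULL, 34, red, Bolt); (NULL, NULL, white, Sensor); (NULL, NULL, white, Valve); (NULL, NULL, NULL, Sensor); (NULL, NULL, NULL, Widget)

LEFT JOIN keeps every row from `parts`; unmatched rows get NULL for `shipments`'s columns.
Matching on l.part_id = r.part_id. A NULL in a compared column never satisfies the condition.
- l (part_id=NULL) has no partner → padded with NULL.
- l (part_id=8) has no partner → padded with NULL.
- l (part_id=2) pairs with 3 row(s) of r.
- l (part_id=2) pairs with 3 row(s) of r.
- l (part_id=8) has no partner → padded with NULL.
- l (part_id=8) has no partner → padded with NULL.
After projecting and ordering:
r.supplier | r.qty | l.color | l.pname
Vik | 17 | gold | Frame
Vik | 17 | red | Bolt
Xin | 43 | gold | Frame
Xin | 43 | red | Bolt
NULL | 34 | gold | Frame
NULL | 34 | red | Bolt
NULL | NULL | white | Sensor
NULL | NULL | white | Valve
NULL | NULL | NULL | Sensor
NULL | NULL | NULL | Widget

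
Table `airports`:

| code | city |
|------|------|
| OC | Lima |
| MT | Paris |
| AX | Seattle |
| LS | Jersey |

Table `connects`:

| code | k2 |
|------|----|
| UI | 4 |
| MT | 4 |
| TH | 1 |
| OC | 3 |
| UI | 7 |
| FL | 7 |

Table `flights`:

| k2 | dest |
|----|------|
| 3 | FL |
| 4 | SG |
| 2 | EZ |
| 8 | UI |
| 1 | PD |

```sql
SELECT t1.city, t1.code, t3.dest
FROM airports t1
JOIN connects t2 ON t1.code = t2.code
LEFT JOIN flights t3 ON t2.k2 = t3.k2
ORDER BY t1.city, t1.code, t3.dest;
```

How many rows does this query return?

Evaluate left to right. First `airports t1 INNER JOIN connects t2` on code: 2 row(s).
Then LEFT JOIN `flights t3` on k2: each of those 2 rows is kept; rows whose t2.k2 has no match in t3 get NULL for t3's columns.
Result: 2 row(s).

2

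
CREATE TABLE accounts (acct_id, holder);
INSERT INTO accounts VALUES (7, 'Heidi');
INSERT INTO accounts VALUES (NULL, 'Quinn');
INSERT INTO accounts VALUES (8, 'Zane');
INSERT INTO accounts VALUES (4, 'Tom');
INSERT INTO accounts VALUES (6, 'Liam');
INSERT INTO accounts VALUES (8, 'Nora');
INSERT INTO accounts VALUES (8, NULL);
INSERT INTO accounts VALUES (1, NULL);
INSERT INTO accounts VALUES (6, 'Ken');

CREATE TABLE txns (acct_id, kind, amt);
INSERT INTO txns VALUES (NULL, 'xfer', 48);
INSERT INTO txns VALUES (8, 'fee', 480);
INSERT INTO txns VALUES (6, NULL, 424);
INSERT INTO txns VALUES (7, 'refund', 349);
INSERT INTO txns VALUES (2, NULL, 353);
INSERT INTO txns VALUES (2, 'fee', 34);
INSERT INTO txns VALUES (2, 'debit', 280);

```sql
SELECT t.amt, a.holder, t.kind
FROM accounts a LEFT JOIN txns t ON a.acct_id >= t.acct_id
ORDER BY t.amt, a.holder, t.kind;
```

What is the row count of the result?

LEFT JOIN keeps every row from `accounts`; unmatched rows get NULL for `txns`'s columns.
Matching on a.acct_id >= t.acct_id. A NULL in a compared column never satisfies the condition.
- a row (acct_id=7): matches 5 t row(s) → 5 output row(s).
- a row (acct_id=NULL): no match → kept, t columns NULL.
- a row (acct_id=8): matches 6 t row(s) → 6 output row(s).
- a row (acct_id=4): matches 3 t row(s) → 3 output row(s).
- a row (acct_id=6): matches 4 t row(s) → 4 output row(s).
- a row (acct_id=8): matches 6 t row(s) → 6 output row(s).
- a row (acct_id=8): matches 6 t row(s) → 6 output row(s).
- a row (acct_id=1): no match → kept, t columns NULL.
- a row (acct_id=6): matches 4 t row(s) → 4 output row(s).
Total: 34 matched + 2 padded = 36 rows.

36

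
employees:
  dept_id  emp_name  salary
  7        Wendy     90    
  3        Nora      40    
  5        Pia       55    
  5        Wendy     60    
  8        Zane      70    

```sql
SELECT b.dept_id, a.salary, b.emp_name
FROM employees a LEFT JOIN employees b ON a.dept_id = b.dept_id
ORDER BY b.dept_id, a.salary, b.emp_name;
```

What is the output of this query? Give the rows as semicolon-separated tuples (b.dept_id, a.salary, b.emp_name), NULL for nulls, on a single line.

LEFT JOIN keeps every row from `employees a`; unmatched rows get NULL for `employees b`'s columns.
Matching on a.dept_id = b.dept_id.
- a (dept_id=7) pairs with 1 row(s) of b.
- a (dept_id=3) pairs with 1 row(s) of b.
- a (dept_id=5) pairs with 2 row(s) of b.
- a (dept_id=5) pairs with 2 row(s) of b.
- a (dept_id=8) pairs with 1 row(s) of b.
After projecting and ordering:
b.dept_id | a.salary | b.emp_name
3 | 40 | Nora
5 | 55 | Pia
5 | 55 | Wendy
5 | 60 | Pia
5 | 60 | Wendy
7 | 90 | Wendy
8 | 70 | Zane

(3, 40, Nora); (5, 55, Pia); (5, 55, Wendy); (5, 60, Pia); (5, 60, Wendy); (7, 90, Wendy); (8, 70, Zane)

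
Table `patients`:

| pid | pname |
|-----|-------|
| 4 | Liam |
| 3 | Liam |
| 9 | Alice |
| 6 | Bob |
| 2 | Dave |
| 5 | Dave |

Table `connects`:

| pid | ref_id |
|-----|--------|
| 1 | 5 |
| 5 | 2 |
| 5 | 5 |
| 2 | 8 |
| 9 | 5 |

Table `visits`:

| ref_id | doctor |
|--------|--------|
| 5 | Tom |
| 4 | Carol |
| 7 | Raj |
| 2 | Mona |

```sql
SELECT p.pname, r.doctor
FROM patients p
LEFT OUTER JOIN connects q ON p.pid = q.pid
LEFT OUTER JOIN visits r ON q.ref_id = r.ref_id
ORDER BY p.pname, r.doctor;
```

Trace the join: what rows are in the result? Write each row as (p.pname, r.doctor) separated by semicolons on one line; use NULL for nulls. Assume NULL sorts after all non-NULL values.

Step 1 — p LEFT JOIN q on pid → 7 row(s).
Then LEFT JOIN `visits r` on ref_id: each of those 7 rows is kept; rows whose q.ref_id has no match in r get NULL for r's columns.

(Alice, Tom); (Bob, NULL); (Dave, Mona); (Dave, Tom); (Dave, NULL); (Liam, NULL); (Liam, NULL)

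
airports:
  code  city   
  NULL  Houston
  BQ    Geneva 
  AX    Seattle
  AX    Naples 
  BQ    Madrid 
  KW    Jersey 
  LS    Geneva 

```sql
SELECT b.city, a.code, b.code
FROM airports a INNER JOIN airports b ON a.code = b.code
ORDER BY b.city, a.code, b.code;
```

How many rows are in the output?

10

INNER JOIN keeps only pairs where the ON condition holds.
Matching on a.code = b.code. A NULL in a compared column never satisfies the condition.
Matched pairs: 10.
Total: 10 rows.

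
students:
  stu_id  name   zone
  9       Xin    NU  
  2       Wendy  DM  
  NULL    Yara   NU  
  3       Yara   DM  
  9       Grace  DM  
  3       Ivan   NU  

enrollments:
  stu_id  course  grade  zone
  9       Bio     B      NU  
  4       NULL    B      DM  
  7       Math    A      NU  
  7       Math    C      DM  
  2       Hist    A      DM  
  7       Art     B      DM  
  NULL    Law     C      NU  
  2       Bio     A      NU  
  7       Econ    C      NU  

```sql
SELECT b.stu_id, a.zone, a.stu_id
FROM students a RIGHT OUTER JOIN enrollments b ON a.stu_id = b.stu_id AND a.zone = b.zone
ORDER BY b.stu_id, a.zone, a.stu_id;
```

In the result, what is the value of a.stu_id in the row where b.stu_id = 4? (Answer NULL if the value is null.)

RIGHT JOIN keeps every row from `enrollments`; unmatched rows get NULL for `students`'s columns.
Matching on a.stu_id = b.stu_id AND a.zone = b.zone. A NULL in a compared column never satisfies the condition.
- a[0] stu_id=9, zone=NU → 1 match(es) in b → 1 row(s).
- a[1] stu_id=2, zone=DM → 1 match(es) in b → 1 row(s).
- a[2] stu_id=NULL, zone=NU → no match.
- a[3] stu_id=3, zone=DM → no match.
- a[4] stu_id=9, zone=DM → no match.
- a[5] stu_id=3, zone=NU → no match.
- 7 b row(s) had no a match → kept, a columns NULL.

NULL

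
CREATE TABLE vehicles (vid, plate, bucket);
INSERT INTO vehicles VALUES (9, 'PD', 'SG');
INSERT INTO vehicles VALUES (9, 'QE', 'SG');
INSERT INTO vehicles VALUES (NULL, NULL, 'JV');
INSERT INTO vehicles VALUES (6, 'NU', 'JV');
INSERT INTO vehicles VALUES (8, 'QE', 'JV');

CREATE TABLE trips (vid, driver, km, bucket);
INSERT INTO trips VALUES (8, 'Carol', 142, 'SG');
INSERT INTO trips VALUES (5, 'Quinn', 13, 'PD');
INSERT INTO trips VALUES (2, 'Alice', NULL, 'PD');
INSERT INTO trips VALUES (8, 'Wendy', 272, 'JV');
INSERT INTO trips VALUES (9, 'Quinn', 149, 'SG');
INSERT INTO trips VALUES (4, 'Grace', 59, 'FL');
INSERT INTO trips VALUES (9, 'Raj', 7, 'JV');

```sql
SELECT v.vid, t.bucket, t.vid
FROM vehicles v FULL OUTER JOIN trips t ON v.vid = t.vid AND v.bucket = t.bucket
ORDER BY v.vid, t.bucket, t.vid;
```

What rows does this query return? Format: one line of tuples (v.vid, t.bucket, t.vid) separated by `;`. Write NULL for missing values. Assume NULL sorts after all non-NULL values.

(6, NULL, NULL); (8, JV, 8); (9, SG, 9); (9, SG, 9); (NULL, FL, 4); (NULL, JV, 9); (NULL, PD, 2); (NULL, PD, 5); (NULL, SG, 8); (NULL, NULL, NULL)

FULL OUTER JOIN keeps every row from both sides; unmatched rows get NULL for the other side's columns.
Matching on v.vid = t.vid AND v.bucket = t.bucket. A NULL in a compared column never satisfies the condition.
- v (vid=9, bucket=SG) pairs with 1 row(s) of t.
- v (vid=9, bucket=SG) pairs with 1 row(s) of t.
- v (vid=NULL, bucket=JV) has no partner → padded with NULL.
- v (vid=6, bucket=JV) has no partner → padded with NULL.
- v (vid=8, bucket=JV) pairs with 1 row(s) of t.
- 5 row(s) from t found no v partner → padded with NULL.
After projecting and ordering:
v.vid | t.bucket | t.vid
6 | NULL | NULL
8 | JV | 8
9 | SG | 9
9 | SG | 9
NULL | FL | 4
NULL | JV | 9
NULL | PD | 2
NULL | PD | 5
NULL | SG | 8
NULL | NULL | NULL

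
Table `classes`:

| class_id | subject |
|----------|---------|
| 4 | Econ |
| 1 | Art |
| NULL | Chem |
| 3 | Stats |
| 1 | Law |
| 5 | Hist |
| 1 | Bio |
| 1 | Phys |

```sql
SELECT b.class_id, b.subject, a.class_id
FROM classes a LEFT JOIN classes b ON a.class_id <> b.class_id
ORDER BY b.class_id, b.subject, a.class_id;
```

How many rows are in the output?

31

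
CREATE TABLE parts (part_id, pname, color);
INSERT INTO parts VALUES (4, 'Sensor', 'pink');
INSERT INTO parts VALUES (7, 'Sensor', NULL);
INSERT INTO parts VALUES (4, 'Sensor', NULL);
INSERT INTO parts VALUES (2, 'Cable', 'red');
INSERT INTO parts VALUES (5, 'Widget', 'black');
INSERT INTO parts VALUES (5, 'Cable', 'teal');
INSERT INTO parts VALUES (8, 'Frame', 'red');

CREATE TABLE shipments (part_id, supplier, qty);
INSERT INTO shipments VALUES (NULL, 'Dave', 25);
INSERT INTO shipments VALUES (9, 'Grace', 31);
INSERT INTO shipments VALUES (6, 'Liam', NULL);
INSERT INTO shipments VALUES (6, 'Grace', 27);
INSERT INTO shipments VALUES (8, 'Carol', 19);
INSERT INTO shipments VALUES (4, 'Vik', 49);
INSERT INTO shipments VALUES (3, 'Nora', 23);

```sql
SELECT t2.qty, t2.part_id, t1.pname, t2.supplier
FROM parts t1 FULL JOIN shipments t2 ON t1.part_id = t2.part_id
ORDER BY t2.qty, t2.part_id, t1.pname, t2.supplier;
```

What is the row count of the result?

FULL OUTER JOIN keeps every row from both sides; unmatched rows get NULL for the other side's columns.
Matching on t1.part_id = t2.part_id. A NULL in a compared column never satisfies the condition.
Matched pairs: 3; unmatched t1 rows kept: 4; unmatched t2 rows kept: 5.
Total: 3 matched + 9 padded = 12 rows.

12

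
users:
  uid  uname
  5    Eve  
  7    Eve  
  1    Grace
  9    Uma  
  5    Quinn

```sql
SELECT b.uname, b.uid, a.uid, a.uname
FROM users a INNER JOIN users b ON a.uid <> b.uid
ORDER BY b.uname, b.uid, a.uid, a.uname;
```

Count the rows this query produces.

INNER JOIN keeps only pairs where the ON condition holds.
Matching on a.uid <> b.uid.
Matched pairs: 18.
Total: 18 rows.

18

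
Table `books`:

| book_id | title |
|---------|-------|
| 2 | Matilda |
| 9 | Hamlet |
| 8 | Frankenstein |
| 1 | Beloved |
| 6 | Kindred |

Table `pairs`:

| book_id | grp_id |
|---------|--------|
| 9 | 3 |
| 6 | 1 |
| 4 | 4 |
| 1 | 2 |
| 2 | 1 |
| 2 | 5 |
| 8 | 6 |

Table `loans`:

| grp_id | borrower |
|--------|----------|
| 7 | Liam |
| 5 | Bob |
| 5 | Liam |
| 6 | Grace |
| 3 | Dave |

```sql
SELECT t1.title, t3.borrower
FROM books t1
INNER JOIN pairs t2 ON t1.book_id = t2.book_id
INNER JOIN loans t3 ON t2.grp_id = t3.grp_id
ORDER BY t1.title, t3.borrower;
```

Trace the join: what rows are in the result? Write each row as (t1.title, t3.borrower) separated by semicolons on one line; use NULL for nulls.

(Frankenstein, Grace); (Hamlet, Dave); (Matilda, Bob); (Matilda, Liam)

Step 1 — t1 INNER JOIN t2 on book_id → 6 row(s).
Then INNER JOIN `loans t3` on grp_id: keep only rows whose t2.grp_id appears in t3.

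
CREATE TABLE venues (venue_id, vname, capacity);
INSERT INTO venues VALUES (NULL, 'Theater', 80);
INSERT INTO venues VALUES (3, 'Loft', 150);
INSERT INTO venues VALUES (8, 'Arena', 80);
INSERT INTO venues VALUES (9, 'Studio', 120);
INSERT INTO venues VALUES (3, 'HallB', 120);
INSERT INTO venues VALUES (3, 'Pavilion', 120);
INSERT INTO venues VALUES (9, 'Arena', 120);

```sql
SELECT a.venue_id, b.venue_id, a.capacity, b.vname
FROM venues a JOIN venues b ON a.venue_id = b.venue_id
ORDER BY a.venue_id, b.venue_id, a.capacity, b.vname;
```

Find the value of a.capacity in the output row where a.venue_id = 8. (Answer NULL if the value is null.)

80

INNER JOIN keeps only pairs where the ON condition holds.
Matching on a.venue_id = b.venue_id. A NULL in a compared column never satisfies the condition.
- venue_id=NULL: no matching b row, dropped.
- venue_id=3: 3 matching b row(s), so 3 row(s) emitted.
- venue_id=8: 1 matching b row(s), so 1 row(s) emitted.
- venue_id=9: 2 matching b row(s), so 2 row(s) emitted.
- venue_id=3: 3 matching b row(s), so 3 row(s) emitted.
- venue_id=3: 3 matching b row(s), so 3 row(s) emitted.
- venue_id=9: 2 matching b row(s), so 2 row(s) emitted.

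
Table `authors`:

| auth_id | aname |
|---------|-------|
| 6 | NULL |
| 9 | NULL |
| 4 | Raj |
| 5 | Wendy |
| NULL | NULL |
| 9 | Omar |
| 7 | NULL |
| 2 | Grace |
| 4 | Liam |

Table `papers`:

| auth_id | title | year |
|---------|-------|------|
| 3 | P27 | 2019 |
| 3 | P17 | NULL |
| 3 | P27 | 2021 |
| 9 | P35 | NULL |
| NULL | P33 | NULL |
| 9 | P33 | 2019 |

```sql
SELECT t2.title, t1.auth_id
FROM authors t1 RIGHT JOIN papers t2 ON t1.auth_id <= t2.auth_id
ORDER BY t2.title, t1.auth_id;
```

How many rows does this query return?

RIGHT JOIN keeps every row from `papers`; unmatched rows get NULL for `authors`'s columns.
Matching on t1.auth_id <= t2.auth_id. A NULL in a compared column never satisfies the condition.
- t1 row (auth_id=6): matches 2 t2 row(s) → 2 output row(s).
- t1 row (auth_id=9): matches 2 t2 row(s) → 2 output row(s).
- t1 row (auth_id=4): matches 2 t2 row(s) → 2 output row(s).
- t1 row (auth_id=5): matches 2 t2 row(s) → 2 output row(s).
- t1 row (auth_id=NULL): no match.
- t1 row (auth_id=9): matches 2 t2 row(s) → 2 output row(s).
- t1 row (auth_id=7): matches 2 t2 row(s) → 2 output row(s).
- t1 row (auth_id=2): matches 5 t2 row(s) → 5 output row(s).
- t1 row (auth_id=4): matches 2 t2 row(s) → 2 output row(s).
- 1 t2 row(s) had no t1 match → kept, t1 columns NULL.
Total: 19 matched + 1 padded = 20 rows.

20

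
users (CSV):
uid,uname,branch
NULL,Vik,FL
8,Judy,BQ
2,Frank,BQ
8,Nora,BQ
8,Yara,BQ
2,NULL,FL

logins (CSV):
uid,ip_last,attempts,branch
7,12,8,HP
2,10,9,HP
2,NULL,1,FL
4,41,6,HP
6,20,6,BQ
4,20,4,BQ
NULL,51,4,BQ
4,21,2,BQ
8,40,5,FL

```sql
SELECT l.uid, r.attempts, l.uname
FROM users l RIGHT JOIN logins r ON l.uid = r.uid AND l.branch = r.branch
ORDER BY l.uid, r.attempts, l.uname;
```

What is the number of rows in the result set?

RIGHT JOIN keeps every row from `logins`; unmatched rows get NULL for `users`'s columns.
Matching on l.uid = r.uid AND l.branch = r.branch. A NULL in a compared column never satisfies the condition.
Matched pairs: 1; unmatched r rows kept: 8.
Total: 1 matched + 8 padded = 9 rows.

9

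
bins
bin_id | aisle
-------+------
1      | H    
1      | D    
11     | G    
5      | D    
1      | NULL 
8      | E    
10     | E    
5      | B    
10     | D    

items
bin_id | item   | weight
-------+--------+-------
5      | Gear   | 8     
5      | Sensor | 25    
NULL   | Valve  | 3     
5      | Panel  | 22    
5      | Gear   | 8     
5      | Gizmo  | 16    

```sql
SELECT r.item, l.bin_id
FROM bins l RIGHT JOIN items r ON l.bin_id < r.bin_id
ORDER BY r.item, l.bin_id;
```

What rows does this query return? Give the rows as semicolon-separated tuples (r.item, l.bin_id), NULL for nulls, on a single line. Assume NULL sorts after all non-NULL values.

RIGHT JOIN keeps every row from `items`; unmatched rows get NULL for `bins`'s columns.
Matching on l.bin_id < r.bin_id. A NULL in a compared column never satisfies the condition.
- bin_id=1: 5 matching r row(s), so 5 row(s) emitted.
- bin_id=1: 5 matching r row(s), so 5 row(s) emitted.
- bin_id=11: no matching r row.
- bin_id=5: no matching r row.
- bin_id=1: 5 matching r row(s), so 5 row(s) emitted.
- bin_id=8: no matching r row.
- bin_id=10: no matching r row.
- bin_id=5: no matching r row.
- bin_id=10: no matching r row.
- plus 1 unmatched r row(s), each kept with NULL l columns.

(Gear, 1); (Gear, 1); (Gear, 1); (Gear, 1); (Gear, 1); (Gear, 1); (Gizmo, 1); (Gizmo, 1); (Gizmo, 1); (Panel, 1); (Panel, 1); (Panel, 1); (Sensor, 1); (Sensor, 1); (Sensor, 1); (Valve, NULL)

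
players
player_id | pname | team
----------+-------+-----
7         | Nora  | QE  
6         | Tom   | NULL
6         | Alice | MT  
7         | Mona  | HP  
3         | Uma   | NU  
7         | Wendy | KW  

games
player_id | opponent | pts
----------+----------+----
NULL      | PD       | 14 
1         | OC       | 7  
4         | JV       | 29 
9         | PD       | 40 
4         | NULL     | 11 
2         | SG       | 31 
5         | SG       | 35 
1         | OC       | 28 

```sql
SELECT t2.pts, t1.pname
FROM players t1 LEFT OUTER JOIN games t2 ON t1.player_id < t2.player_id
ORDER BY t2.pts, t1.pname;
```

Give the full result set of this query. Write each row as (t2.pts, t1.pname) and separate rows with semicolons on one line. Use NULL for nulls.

LEFT JOIN keeps every row from `players`; unmatched rows get NULL for `games`'s columns.
Matching on t1.player_id < t2.player_id. A NULL in a compared column never satisfies the condition.
Matched pairs: 9; unmatched t1 rows kept: 0.

(11, Uma); (29, Uma); (35, Uma); (40, Alice); (40, Mona); (40, Nora); (40, Tom); (40, Uma); (40, Wendy)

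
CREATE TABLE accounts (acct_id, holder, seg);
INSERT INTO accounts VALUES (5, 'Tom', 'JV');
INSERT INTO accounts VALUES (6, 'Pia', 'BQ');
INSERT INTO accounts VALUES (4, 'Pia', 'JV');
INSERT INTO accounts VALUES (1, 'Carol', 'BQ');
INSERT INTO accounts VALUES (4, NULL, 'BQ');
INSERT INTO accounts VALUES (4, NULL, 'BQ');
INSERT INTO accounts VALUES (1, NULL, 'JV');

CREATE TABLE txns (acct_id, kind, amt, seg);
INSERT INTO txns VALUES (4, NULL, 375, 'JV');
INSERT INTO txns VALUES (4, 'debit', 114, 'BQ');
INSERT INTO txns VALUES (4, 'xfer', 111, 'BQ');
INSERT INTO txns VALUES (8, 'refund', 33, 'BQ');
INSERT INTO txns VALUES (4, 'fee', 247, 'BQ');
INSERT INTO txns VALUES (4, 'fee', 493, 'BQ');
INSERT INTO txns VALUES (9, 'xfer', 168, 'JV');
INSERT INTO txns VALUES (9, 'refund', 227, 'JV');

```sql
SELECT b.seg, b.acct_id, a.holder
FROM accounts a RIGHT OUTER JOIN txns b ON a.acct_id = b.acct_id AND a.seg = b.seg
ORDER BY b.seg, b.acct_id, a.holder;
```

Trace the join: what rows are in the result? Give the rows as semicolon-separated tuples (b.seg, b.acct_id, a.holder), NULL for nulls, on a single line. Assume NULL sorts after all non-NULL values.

(BQ, 4, NULL); (BQ, 4, NULL); (BQ, 4, NULL); (BQ, 4, NULL); (BQ, 4, NULL); (BQ, 4, NULL); (BQ, 4, NULL); (BQ, 4, NULL); (BQ, 8, NULL); (JV, 4, Pia); (JV, 9, NULL); (JV, 9, NULL)

RIGHT JOIN keeps every row from `txns`; unmatched rows get NULL for `accounts`'s columns.
Matching on a.acct_id = b.acct_id AND a.seg = b.seg.
- a[0] acct_id=5, seg=JV → no match.
- a[1] acct_id=6, seg=BQ → no match.
- a[2] acct_id=4, seg=JV → 1 match(es) in b → 1 row(s).
- a[3] acct_id=1, seg=BQ → no match.
- a[4] acct_id=4, seg=BQ → 4 match(es) in b → 4 row(s).
- a[5] acct_id=4, seg=BQ → 4 match(es) in b → 4 row(s).
- a[6] acct_id=1, seg=JV → no match.
- 3 row(s) from b found no a partner → padded with NULL.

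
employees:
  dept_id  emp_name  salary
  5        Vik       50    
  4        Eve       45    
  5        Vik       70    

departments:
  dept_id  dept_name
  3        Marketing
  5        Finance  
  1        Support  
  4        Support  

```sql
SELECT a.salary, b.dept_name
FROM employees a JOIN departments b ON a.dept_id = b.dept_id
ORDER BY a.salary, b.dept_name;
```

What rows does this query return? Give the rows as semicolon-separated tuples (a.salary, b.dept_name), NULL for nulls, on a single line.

(45, Support); (50, Finance); (70, Finance)

INNER JOIN keeps only pairs where the ON condition holds.
Matching on a.dept_id = b.dept_id.
Matched pairs: 3.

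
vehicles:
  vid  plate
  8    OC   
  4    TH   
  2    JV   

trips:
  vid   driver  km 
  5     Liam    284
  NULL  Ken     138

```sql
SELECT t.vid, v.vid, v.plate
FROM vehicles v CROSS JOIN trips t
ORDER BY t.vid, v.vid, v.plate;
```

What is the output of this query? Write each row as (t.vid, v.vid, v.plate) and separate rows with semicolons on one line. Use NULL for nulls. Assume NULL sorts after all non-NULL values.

CROSS JOIN pairs every row of `vehicles` with every row of `trips`: 3 × 2 = 6 rows.
After projecting and ordering:
t.vid | v.vid | v.plate
5 | 2 | JV
5 | 4 | TH
5 | 8 | OC
NULL | 2 | JV
NULL | 4 | TH
NULL | 8 | OC

(5, 2, JV); (5, 4, TH); (5, 8, OC); (NULL, 2, JV); (NULL, 4, TH); (NULL, 8, OC)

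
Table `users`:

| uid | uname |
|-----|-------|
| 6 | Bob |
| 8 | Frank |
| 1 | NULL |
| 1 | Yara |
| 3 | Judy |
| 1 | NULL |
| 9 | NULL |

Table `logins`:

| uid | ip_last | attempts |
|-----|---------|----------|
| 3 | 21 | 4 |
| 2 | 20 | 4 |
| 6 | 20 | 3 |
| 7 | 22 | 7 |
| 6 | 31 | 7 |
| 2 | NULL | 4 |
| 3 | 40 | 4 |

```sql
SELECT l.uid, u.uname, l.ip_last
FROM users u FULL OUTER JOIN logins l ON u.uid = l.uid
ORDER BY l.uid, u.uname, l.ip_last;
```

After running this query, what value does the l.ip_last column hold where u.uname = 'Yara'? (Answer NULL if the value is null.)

NULL

FULL OUTER JOIN keeps every row from both sides; unmatched rows get NULL for the other side's columns.
Matching on u.uid = l.uid.
- u (uid=6) pairs with 2 row(s) of l.
- u (uid=8) has no partner → padded with NULL.
- u (uid=1) has no partner → padded with NULL.
- u (uid=1) has no partner → padded with NULL.
- u (uid=3) pairs with 2 row(s) of l.
- u (uid=1) has no partner → padded with NULL.
- u (uid=9) has no partner → padded with NULL.
- plus 3 unmatched l row(s), each kept with NULL u columns.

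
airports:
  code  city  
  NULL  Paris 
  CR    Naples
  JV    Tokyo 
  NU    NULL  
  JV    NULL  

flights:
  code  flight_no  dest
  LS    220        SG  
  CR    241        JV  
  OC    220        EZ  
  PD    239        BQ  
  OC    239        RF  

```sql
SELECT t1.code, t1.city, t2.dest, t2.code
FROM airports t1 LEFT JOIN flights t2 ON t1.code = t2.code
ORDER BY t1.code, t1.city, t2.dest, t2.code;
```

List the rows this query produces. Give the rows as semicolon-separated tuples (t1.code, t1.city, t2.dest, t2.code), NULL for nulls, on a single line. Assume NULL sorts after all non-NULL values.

(CR, Naples, JV, CR); (JV, Tokyo, NULL, NULL); (JV, NULL, NULL, NULL); (NU, NULL, NULL, NULL); (NULL, Paris, NULL, NULL)

LEFT JOIN keeps every row from `airports`; unmatched rows get NULL for `flights`'s columns.
Matching on t1.code = t2.code. A NULL in a compared column never satisfies the condition.
Matched pairs: 1; unmatched t1 rows kept: 4.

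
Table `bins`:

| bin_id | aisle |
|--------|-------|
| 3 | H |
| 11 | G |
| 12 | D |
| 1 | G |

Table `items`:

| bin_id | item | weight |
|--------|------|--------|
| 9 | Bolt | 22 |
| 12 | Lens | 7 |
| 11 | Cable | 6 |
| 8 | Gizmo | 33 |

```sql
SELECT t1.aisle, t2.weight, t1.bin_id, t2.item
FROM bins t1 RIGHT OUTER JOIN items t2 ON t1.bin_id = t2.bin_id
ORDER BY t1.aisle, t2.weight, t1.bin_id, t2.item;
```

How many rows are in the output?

4

RIGHT JOIN keeps every row from `items`; unmatched rows get NULL for `bins`'s columns.
Matching on t1.bin_id = t2.bin_id.
- t1 row (bin_id=3): no match.
- t1 row (bin_id=11): matches 1 t2 row(s) → 1 output row(s).
- t1 row (bin_id=12): matches 1 t2 row(s) → 1 output row(s).
- t1 row (bin_id=1): no match.
- plus 2 unmatched t2 row(s), each kept with NULL t1 columns.
Total: 2 matched + 2 padded = 4 rows.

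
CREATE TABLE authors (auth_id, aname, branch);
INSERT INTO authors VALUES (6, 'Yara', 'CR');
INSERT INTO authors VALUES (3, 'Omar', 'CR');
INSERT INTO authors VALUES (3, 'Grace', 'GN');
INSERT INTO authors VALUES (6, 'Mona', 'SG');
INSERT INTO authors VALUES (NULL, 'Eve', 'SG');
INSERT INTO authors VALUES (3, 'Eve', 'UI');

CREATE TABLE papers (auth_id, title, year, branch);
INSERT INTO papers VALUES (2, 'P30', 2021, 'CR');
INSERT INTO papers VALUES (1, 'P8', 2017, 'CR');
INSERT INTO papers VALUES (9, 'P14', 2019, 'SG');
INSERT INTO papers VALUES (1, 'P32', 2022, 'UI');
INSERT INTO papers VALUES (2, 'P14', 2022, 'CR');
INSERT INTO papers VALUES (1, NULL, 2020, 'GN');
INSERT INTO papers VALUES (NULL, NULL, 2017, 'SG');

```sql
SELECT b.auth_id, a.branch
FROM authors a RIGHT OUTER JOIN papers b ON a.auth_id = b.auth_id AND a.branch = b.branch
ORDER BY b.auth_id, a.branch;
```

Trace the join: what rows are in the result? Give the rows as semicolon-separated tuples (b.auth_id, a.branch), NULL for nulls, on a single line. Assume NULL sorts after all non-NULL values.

(1, NULL); (1, NULL); (1, NULL); (2, NULL); (2, NULL); (9, NULL); (NULL, NULL)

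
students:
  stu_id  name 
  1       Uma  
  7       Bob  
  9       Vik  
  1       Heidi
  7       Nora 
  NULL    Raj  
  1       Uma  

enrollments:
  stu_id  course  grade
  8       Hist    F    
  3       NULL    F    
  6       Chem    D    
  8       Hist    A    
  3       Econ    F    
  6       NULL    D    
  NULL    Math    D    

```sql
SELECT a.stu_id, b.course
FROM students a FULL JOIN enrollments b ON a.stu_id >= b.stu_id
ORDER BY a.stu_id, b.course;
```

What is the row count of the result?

19

FULL OUTER JOIN keeps every row from both sides; unmatched rows get NULL for the other side's columns.
Matching on a.stu_id >= b.stu_id. A NULL in a compared column never satisfies the condition.
- stu_id=1: no b row matches, row kept with b columns NULL.
- stu_id=7: 4 matching b row(s), so 4 row(s) emitted.
- stu_id=9: 6 matching b row(s), so 6 row(s) emitted.
- stu_id=1: no b row matches, row kept with b columns NULL.
- stu_id=7: 4 matching b row(s), so 4 row(s) emitted.
- stu_id=NULL: no b row matches, row kept with b columns NULL.
- stu_id=1: no b row matches, row kept with b columns NULL.
- 1 row(s) from b found no a partner → padded with NULL.
Total: 14 matched + 5 padded = 19 rows.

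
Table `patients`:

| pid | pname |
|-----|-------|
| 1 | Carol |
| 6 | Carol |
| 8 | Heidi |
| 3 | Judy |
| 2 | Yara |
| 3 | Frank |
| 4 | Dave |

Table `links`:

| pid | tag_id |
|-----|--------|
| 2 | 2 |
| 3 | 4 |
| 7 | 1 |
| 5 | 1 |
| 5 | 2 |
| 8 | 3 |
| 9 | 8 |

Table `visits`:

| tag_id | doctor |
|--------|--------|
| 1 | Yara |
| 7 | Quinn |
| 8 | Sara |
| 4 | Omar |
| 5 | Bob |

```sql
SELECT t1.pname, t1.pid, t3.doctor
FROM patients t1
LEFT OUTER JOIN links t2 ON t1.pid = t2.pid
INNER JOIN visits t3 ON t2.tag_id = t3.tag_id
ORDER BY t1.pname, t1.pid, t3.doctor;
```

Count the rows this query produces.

2

Evaluate left to right. First `patients t1 LEFT JOIN links t2` on pid: 7 row(s).
Then INNER JOIN `visits t3` on tag_id: keep only rows whose t2.tag_id appears in t3.
Result: 2 row(s).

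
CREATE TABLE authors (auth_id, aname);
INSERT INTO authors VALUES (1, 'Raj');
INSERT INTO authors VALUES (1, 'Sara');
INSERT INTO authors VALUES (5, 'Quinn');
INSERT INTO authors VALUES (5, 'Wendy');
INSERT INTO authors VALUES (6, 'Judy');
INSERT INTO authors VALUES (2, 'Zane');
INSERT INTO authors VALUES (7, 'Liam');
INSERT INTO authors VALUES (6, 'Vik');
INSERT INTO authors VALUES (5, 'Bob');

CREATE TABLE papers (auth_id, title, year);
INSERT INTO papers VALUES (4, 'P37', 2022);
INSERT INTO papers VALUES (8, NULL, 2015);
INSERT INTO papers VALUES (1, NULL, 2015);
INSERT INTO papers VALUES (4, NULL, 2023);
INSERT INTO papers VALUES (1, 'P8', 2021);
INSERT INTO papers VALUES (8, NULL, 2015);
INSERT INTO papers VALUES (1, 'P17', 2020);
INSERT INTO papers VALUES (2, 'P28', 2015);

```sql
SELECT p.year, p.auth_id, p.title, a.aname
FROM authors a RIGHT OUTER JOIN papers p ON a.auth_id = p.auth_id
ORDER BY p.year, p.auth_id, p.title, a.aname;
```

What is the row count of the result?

11

RIGHT JOIN keeps every row from `papers`; unmatched rows get NULL for `authors`'s columns.
Matching on a.auth_id = p.auth_id.
- a (auth_id=1) pairs with 3 row(s) of p.
- a (auth_id=1) pairs with 3 row(s) of p.
- a (auth_id=5) has no partner in p.
- a (auth_id=5) has no partner in p.
- a (auth_id=6) has no partner in p.
- a (auth_id=2) pairs with 1 row(s) of p.
- a (auth_id=7) has no partner in p.
- a (auth_id=6) has no partner in p.
- a (auth_id=5) has no partner in p.
- plus 4 unmatched p row(s), each kept with NULL a columns.
Total: 7 matched + 4 padded = 11 rows.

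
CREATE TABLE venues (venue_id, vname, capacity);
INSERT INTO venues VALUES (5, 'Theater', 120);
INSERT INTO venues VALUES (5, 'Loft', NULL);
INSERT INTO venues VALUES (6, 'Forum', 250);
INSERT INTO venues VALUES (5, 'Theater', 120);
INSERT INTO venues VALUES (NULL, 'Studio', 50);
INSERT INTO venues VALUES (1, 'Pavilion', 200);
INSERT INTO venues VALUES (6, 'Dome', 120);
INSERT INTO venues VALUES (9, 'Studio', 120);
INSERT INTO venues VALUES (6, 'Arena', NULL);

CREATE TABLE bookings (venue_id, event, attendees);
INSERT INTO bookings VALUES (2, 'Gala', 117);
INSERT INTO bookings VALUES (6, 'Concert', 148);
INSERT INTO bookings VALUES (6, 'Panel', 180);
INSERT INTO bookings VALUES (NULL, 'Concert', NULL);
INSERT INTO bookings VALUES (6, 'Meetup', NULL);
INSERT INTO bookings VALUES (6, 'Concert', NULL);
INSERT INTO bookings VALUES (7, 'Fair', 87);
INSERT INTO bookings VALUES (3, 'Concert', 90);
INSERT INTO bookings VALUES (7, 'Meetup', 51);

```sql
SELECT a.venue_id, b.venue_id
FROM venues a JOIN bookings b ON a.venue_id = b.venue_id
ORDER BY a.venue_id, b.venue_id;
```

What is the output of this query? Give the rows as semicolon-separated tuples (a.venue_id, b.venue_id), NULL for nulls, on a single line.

(6, 6); (6, 6); (6, 6); (6, 6); (6, 6); (6, 6); (6, 6); (6, 6); (6, 6); (6, 6); (6, 6); (6, 6)

INNER JOIN keeps only pairs where the ON condition holds.
Matching on a.venue_id = b.venue_id. A NULL in a compared column never satisfies the condition.
- a[0] venue_id=5 → no match; dropped.
- a[1] venue_id=5 → no match; dropped.
- a[2] venue_id=6 → 4 match(es) in b → 4 row(s).
- a[3] venue_id=5 → no match; dropped.
- a[4] venue_id=NULL → no match; dropped.
- a[5] venue_id=1 → no match; dropped.
- a[6] venue_id=6 → 4 match(es) in b → 4 row(s).
- a[7] venue_id=9 → no match; dropped.
- a[8] venue_id=6 → 4 match(es) in b → 4 row(s).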